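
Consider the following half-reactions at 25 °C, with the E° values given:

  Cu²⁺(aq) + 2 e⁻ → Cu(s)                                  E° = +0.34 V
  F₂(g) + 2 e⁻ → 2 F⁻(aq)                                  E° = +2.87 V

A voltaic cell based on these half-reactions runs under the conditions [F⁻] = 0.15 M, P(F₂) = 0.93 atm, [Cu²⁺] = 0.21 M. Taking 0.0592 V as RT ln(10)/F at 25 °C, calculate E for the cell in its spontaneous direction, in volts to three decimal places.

+2.598 V

F₂/F⁻ is the cathode (higher E°), Cu²⁺/Cu the anode: E°cell = +2.87 − (+0.34) = +2.53 V, n = 2.
Overall: F₂(g) + Cu(s) → 2 F⁻(aq) + Cu²⁺(aq)
Q = [F⁻]^2·[Cu²⁺] / (P(F₂)); log Q = -2.294.
E = E° − (0.0592/n) log Q = +2.53 − (0.0592/2)(-2.294) = +2.598 V.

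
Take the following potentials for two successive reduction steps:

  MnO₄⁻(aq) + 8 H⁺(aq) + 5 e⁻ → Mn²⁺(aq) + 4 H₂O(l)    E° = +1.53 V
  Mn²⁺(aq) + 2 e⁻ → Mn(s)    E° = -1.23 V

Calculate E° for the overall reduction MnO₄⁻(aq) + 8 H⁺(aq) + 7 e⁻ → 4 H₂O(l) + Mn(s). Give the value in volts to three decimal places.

Standard free energies of sequential steps add: ΔG°₃ = ΔG°₁ + ΔG°₂, so n₃E°₃ = n₁E°₁ + n₂E°₂.
E°₃ = (5×+1.53 + 2×-1.23) / 7 = (+5.190) / 7 = +0.741 V.

+0.741 V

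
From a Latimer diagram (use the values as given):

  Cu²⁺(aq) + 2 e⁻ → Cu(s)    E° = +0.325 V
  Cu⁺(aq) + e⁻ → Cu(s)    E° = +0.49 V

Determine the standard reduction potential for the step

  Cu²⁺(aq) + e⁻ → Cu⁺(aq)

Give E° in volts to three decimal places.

+0.160 V

Sequential free energies add, so n₃E°₃ = n₁E°₁ + n₂E°₂.
With n₃ = 2, and the known step contributing 1×(+0.49) V, the unknown satisfies 1·E° = 2×(+0.325) − 1×(+0.49) = +0.160.
E° = +0.160 / 1 = +0.160 V.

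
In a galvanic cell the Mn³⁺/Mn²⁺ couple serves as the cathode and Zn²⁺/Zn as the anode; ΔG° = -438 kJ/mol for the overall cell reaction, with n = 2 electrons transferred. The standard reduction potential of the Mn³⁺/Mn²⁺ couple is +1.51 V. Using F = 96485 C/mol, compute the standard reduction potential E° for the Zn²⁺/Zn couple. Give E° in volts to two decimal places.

-0.76 V

E°cell = −ΔG°/(nF) = −(-438×10³)/((2)(96485)) = +2.270 V.
Since Mn³⁺/Mn²⁺ is the cathode and Zn²⁺/Zn the anode, E°cell = E°(Mn³⁺/Mn²⁺) − E°(Zn²⁺/Zn).
So E°(Zn²⁺/Zn) = E°(Mn³⁺/Mn²⁺) − E°cell = (+1.51) − (+2.270) = -0.76 V.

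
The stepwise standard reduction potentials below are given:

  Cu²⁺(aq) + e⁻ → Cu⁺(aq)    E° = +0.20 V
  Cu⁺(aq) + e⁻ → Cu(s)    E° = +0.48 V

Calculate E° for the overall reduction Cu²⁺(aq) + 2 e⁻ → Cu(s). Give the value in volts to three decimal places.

+0.340 V

Since ΔG° = −nFE° is additive over sequential reductions, n₃E°₃ = n₁E°₁ + n₂E°₂.
E°₃ = (1×+0.20 + 1×+0.48) / 2 = (+0.680) / 2 = +0.340 V.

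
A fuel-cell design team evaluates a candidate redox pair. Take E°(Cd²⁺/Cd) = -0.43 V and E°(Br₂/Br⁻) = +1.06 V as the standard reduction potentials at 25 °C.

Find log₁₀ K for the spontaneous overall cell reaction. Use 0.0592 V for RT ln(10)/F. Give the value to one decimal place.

Cathode: Br₂/Br⁻; anode: Cd²⁺/Cd. E°cell = +1.49 V, n = 2.
log K = nE°cell / 0.0592 = (2)(+1.49) / 0.0592 = 50.3.

50.3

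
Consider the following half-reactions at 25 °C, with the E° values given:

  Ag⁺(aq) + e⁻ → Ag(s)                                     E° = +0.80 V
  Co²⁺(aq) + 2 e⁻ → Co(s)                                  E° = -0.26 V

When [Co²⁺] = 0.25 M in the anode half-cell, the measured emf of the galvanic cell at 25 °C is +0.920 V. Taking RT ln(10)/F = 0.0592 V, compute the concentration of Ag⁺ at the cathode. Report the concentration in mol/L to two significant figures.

Ag⁺/Ag is the cathode, Co²⁺/Co the anode: E°cell = +1.06 V, n = 2.
Overall reaction: 2 Ag⁺(aq) + Co(s) → 2 Ag(s) + Co²⁺(aq); Q = [Co²⁺]^1/[Ag⁺]^2.
From E = E° − (0.0592/n) log Q: log Q = (E° − E)·n/0.0592 = (+1.06 − (+0.920))·2/0.0592 = 4.7297.
So 2·log[Ag⁺] = 1·log(0.25) − log Q = -0.6021 − (4.7297) = -5.3318; log[Ag⁺] = -5.3318 / 2 = -2.6659; [Ag⁺] = 10^(-2.6659) ≈ 0.0022 M.

0.0022 M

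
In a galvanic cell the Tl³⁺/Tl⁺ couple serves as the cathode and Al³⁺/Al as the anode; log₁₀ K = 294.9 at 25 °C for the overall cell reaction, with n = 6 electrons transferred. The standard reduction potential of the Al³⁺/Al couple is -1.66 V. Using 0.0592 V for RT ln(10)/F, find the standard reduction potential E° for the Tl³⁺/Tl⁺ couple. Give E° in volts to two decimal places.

E°cell = (0.0592/n)·log K = (0.0592/6)(294.9) = +2.910 V.
Since Tl³⁺/Tl⁺ is the cathode and Al³⁺/Al the anode, E°cell = E°(Tl³⁺/Tl⁺) − E°(Al³⁺/Al).
So E°(Tl³⁺/Tl⁺) = E°cell + E°(Al³⁺/Al) = +2.910 + (-1.66) = +1.25 V.

+1.25 V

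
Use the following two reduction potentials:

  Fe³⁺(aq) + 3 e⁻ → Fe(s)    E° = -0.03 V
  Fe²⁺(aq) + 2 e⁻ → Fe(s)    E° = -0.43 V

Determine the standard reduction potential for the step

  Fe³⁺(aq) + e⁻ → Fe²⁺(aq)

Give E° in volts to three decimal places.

Sequential free energies add, so n₃E°₃ = n₁E°₁ + n₂E°₂.
With n₃ = 3, and the known step contributing 2×(-0.43) V, the unknown satisfies 1·E° = 3×(-0.03) − 2×(-0.43) = +0.770.
E° = +0.770 / 1 = +0.770 V.

+0.770 V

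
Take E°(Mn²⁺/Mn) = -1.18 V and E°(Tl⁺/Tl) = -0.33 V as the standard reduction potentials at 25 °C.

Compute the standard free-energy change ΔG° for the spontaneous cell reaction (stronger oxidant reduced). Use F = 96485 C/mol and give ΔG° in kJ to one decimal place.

Tl⁺/Tl (E° = -0.33 V) is the cathode; Mn²⁺/Mn (E° = -1.18 V) is the anode, so E°cell = +0.85 V.
Balancing electrons gives n = 2 (lcm of 1 and 2).
ΔG° = −nFE° = −(2)(96485)(+0.85) = -164,024 J = -164.0 kJ.

-164.0 kJ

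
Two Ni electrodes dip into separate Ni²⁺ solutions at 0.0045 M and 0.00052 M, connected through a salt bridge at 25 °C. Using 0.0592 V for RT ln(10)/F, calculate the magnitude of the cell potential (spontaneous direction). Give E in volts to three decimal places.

+0.028 V

For a concentration cell E°cell = 0. The 0.0045 M side is the cathode (reduction is favoured where [Ni²⁺] is higher).
With n = 2, E = −(0.0592/2) log([Ni²⁺]ₐₙ/[Ni²⁺]꜀ₐₜ) = −(0.0592/2) log(0.00052/0.0045) = −(0.0592/2)(-0.937) = +0.028 V.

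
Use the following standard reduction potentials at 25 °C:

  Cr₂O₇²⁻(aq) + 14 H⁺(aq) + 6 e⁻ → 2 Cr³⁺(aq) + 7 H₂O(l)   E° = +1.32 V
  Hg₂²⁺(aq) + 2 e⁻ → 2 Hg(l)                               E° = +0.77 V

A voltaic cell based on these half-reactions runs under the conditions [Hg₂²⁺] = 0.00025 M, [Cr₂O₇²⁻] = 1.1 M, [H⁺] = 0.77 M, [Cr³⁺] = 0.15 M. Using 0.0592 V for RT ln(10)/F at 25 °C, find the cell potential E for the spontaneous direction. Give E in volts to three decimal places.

Cr₂O₇²⁻/Cr³⁺ is the cathode (higher E°), Hg₂²⁺/Hg the anode: E°cell = +1.32 − (+0.77) = +0.55 V, n = 6.
Overall: Cr₂O₇²⁻(aq) + 14 H⁺(aq) + 6 Hg(l) → 2 Cr³⁺(aq) + 7 H₂O(l) + 3 Hg₂²⁺(aq)
Q = [Cr³⁺]^2·[Hg₂²⁺]^3 / ([Cr₂O₇²⁻]·[H⁺]^14); log Q = -10.906.
E = E° − (0.0592/n) log Q = +0.55 − (0.0592/6)(-10.906) = +0.658 V.

+0.658 V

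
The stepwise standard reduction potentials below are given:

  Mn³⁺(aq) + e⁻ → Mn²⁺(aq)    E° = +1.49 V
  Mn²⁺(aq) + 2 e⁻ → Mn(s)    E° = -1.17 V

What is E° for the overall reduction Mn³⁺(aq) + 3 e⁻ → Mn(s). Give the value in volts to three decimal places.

Adding the free-energy changes (−nFE°) of the two steps gives −n₃FE°₃ = −n₁FE°₁ − n₂FE°₂.
E°₃ = (1×+1.49 + 2×-1.17) / 3 = (-0.850) / 3 = -0.283 V.

-0.283 V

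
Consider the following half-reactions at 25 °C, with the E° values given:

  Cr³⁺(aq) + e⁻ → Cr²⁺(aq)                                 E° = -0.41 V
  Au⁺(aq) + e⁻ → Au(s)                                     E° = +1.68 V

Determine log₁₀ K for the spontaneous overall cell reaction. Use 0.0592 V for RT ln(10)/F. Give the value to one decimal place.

Cathode: Au⁺/Au; anode: Cr³⁺/Cr²⁺. E°cell = +2.09 V, n = 1.
log K = nE°cell / 0.0592 = (1)(+2.09) / 0.0592 = 35.3.

35.3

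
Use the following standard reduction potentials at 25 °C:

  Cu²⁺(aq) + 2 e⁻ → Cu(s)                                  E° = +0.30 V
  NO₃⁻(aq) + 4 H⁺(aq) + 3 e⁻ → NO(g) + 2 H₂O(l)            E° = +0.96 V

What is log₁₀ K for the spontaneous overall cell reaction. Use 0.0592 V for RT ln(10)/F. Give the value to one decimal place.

Cathode: NO₃⁻/NO; anode: Cu²⁺/Cu. E°cell = +0.66 V, n = 6.
log K = nE°cell / 0.0592 = (6)(+0.66) / 0.0592 = 66.9.

66.9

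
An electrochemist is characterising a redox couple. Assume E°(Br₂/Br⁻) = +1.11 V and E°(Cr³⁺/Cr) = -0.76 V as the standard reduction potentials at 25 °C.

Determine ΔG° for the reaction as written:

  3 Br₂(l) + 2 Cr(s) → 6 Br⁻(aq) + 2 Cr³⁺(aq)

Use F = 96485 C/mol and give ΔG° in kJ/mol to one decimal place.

As written, Br₂/Br⁻ is reduced (cathode) and Cr³⁺/Cr is oxidised (anode), so E°cell = (+1.11) − (-0.76) = +1.87 V.
Balancing electrons gives n = 6.
ΔG° = −nFE° = −(6)(96485)(+1.87) = -1,082,562 J = -1082.6 kJ/mol.

-1082.6 kJ/mol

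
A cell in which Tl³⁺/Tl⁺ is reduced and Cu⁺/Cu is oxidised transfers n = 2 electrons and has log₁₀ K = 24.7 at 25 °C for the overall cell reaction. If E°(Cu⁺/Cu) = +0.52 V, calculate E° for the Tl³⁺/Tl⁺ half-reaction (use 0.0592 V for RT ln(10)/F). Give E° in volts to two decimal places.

+1.25 V

E°cell = (0.0592/n)·log K = (0.0592/2)(24.7) = +0.731 V.
Since Tl³⁺/Tl⁺ is the cathode and Cu⁺/Cu the anode, E°cell = E°(Tl³⁺/Tl⁺) − E°(Cu⁺/Cu).
So E°(Tl³⁺/Tl⁺) = E°cell + E°(Cu⁺/Cu) = +0.731 + (+0.52) = +1.25 V.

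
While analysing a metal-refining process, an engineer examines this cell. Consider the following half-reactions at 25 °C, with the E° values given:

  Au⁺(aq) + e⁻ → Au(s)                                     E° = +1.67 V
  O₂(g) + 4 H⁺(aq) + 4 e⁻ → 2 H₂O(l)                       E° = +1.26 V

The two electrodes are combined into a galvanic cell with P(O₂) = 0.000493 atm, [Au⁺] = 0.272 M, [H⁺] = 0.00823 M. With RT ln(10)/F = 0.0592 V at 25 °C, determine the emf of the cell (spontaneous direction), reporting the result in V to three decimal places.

+0.549 V

Au⁺/Au is the cathode (higher E°), O₂/H₂O the anode: E°cell = +1.67 − (+1.26) = +0.41 V, n = 4.
Overall: 4 Au⁺(aq) + 2 H₂O(l) → 4 Au(s) + O₂(g) + 4 H⁺(aq)
Q = P(O₂)·[H⁺]^4 / ([Au⁺]^4); log Q = -9.384.
E = E° − (0.0592/n) log Q = +0.41 − (0.0592/4)(-9.384) = +0.549 V.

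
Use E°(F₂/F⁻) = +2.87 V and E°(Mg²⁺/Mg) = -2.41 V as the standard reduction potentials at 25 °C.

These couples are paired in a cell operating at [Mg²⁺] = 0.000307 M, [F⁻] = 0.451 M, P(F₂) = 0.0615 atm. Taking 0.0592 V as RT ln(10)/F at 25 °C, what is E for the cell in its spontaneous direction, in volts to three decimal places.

+5.369 V

F₂/F⁻ is the cathode (higher E°), Mg²⁺/Mg the anode: E°cell = +2.87 − (-2.41) = +5.28 V, n = 2.
Overall: F₂(g) + Mg(s) → 2 F⁻(aq) + Mg²⁺(aq)
Q = [F⁻]^2·[Mg²⁺] / (P(F₂)); log Q = -2.993.
E = E° − (0.0592/n) log Q = +5.28 − (0.0592/2)(-2.993) = +5.369 V.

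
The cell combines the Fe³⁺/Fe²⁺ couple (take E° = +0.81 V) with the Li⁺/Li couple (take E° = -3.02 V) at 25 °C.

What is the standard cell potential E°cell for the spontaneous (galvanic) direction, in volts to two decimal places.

+3.83 V

The Fe³⁺/Fe²⁺ couple has the higher reduction potential, so it is the cathode; Li⁺/Li is oxidised at the anode.
E°cell = E°(cathode) − E°(anode) = (+0.81) − (-3.02) = +3.83 V.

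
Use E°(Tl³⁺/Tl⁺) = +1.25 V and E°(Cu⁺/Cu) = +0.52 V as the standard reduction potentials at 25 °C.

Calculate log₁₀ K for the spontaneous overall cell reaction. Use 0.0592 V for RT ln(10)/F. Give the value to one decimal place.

Cathode: Tl³⁺/Tl⁺; anode: Cu⁺/Cu. E°cell = +0.73 V, n = 2.
log K = nE°cell / 0.0592 = (2)(+0.73) / 0.0592 = 24.7.

24.7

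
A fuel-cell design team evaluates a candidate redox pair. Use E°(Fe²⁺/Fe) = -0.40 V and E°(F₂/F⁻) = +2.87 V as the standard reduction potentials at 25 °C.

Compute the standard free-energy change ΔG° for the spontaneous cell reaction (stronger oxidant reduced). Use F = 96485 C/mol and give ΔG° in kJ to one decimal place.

F₂/F⁻ (E° = +2.87 V) is the cathode; Fe²⁺/Fe (E° = -0.40 V) is the anode, so E°cell = +3.27 V.
Balancing electrons gives n = 2 (lcm of 2 and 2).
ΔG° = −nFE° = −(2)(96485)(+3.27) = -631,012 J = -631.0 kJ.

-631.0 kJ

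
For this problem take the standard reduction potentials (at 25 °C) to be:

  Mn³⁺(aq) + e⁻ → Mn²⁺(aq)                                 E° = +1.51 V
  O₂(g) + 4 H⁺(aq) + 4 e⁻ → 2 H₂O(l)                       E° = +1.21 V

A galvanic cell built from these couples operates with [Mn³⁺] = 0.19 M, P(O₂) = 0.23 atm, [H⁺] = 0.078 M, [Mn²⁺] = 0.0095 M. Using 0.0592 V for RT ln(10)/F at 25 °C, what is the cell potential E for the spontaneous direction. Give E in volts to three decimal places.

Mn³⁺/Mn²⁺ is the cathode (higher E°), O₂/H₂O the anode: E°cell = +1.51 − (+1.21) = +0.30 V, n = 4.
Overall: 4 Mn³⁺(aq) + 2 H₂O(l) → 4 Mn²⁺(aq) + O₂(g) + 4 H⁺(aq)
Q = [Mn²⁺]^4·P(O₂)·[H⁺]^4 / ([Mn³⁺]^4); log Q = -10.274.
E = E° − (0.0592/n) log Q = +0.30 − (0.0592/4)(-10.274) = +0.452 V.

+0.452 V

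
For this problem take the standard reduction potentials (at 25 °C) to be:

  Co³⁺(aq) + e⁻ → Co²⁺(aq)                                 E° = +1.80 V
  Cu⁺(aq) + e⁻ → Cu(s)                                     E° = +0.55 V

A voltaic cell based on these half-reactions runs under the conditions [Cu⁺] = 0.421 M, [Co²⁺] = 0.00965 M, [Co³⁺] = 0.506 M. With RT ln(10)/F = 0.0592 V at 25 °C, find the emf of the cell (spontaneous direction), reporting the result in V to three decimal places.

Co³⁺/Co²⁺ is the cathode (higher E°), Cu⁺/Cu the anode: E°cell = +1.80 − (+0.55) = +1.25 V, n = 1.
Overall: Co³⁺(aq) + Cu(s) → Co²⁺(aq) + Cu⁺(aq)
Q = [Co²⁺]·[Cu⁺] / ([Co³⁺]); log Q = -2.095.
E = E° − (0.0592/n) log Q = +1.25 − (0.0592/1)(-2.095) = +1.374 V.

+1.374 V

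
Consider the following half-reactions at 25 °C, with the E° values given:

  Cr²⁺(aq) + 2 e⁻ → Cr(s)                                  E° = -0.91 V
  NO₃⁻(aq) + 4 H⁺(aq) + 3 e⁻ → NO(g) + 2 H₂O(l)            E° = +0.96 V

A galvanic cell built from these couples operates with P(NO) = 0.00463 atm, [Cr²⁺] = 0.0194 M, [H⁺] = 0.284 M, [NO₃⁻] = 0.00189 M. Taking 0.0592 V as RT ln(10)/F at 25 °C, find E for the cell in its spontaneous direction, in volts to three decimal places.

+1.870 V

NO₃⁻/NO is the cathode (higher E°), Cr²⁺/Cr the anode: E°cell = +0.96 − (-0.91) = +1.87 V, n = 6.
Overall: 2 NO₃⁻(aq) + 8 H⁺(aq) + 3 Cr(s) → 2 NO(g) + 4 H₂O(l) + 3 Cr²⁺(aq)
Q = P(NO)^2·[Cr²⁺]^3 / ([NO₃⁻]^2·[H⁺]^8); log Q = 0.015.
E = E° − (0.0592/n) log Q = +1.87 − (0.0592/6)(0.015) = +1.870 V.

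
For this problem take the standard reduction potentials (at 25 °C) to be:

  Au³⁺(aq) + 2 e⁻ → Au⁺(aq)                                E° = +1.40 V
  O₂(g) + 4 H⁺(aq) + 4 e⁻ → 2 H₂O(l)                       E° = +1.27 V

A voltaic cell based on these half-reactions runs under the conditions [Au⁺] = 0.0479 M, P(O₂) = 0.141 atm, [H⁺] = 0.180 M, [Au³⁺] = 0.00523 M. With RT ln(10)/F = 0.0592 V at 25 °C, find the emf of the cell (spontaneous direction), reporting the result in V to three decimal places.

Au³⁺/Au⁺ is the cathode (higher E°), O₂/H₂O the anode: E°cell = +1.40 − (+1.27) = +0.13 V, n = 4.
Overall: 2 Au³⁺(aq) + 2 H₂O(l) → 2 Au⁺(aq) + O₂(g) + 4 H⁺(aq)
Q = [Au⁺]^2·P(O₂)·[H⁺]^4 / ([Au³⁺]^2); log Q = -1.906.
E = E° − (0.0592/n) log Q = +0.13 − (0.0592/4)(-1.906) = +0.158 V.

+0.158 V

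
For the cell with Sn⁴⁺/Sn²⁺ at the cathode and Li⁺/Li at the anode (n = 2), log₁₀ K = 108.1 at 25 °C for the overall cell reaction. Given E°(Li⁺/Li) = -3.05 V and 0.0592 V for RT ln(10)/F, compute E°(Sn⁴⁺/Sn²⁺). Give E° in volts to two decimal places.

+0.15 V

E°cell = (0.0592/n)·log K = (0.0592/2)(108.1) = +3.200 V.
Since Sn⁴⁺/Sn²⁺ is the cathode and Li⁺/Li the anode, E°cell = E°(Sn⁴⁺/Sn²⁺) − E°(Li⁺/Li).
So E°(Sn⁴⁺/Sn²⁺) = E°cell + E°(Li⁺/Li) = +3.200 + (-3.05) = +0.15 V.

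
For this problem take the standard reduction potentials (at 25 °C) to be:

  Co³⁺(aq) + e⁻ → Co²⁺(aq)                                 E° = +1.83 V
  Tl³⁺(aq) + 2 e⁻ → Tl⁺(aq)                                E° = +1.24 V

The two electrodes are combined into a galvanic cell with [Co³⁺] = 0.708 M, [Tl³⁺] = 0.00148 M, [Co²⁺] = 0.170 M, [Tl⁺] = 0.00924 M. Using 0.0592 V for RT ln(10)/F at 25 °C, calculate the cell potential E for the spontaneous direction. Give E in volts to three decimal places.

+0.650 V

Co³⁺/Co²⁺ is the cathode (higher E°), Tl³⁺/Tl⁺ the anode: E°cell = +1.83 − (+1.24) = +0.59 V, n = 2.
Overall: 2 Co³⁺(aq) + Tl⁺(aq) → 2 Co²⁺(aq) + Tl³⁺(aq)
Q = [Co²⁺]^2·[Tl³⁺] / ([Co³⁺]^2·[Tl⁺]); log Q = -2.035.
E = E° − (0.0592/n) log Q = +0.59 − (0.0592/2)(-2.035) = +0.650 V.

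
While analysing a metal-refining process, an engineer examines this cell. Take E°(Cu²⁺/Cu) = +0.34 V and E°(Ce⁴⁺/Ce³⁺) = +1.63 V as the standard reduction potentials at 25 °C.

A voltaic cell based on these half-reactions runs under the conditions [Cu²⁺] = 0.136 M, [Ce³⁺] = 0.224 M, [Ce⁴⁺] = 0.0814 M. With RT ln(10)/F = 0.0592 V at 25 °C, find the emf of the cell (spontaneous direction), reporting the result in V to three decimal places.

+1.290 V

Ce⁴⁺/Ce³⁺ is the cathode (higher E°), Cu²⁺/Cu the anode: E°cell = +1.63 − (+0.34) = +1.29 V, n = 2.
Overall: 2 Ce⁴⁺(aq) + Cu(s) → 2 Ce³⁺(aq) + Cu²⁺(aq)
Q = [Ce³⁺]^2·[Cu²⁺] / ([Ce⁴⁺]^2); log Q = 0.013.
E = E° − (0.0592/n) log Q = +1.29 − (0.0592/2)(0.013) = +1.290 V.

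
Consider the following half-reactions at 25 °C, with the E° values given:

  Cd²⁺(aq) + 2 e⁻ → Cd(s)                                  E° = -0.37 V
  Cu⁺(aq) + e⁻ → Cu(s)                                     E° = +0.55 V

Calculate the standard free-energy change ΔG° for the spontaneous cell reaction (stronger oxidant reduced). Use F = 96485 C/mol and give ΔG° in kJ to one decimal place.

Cu⁺/Cu (E° = +0.55 V) is the cathode; Cd²⁺/Cd (E° = -0.37 V) is the anode, so E°cell = +0.92 V.
Balancing electrons gives n = 2 (lcm of 1 and 2).
ΔG° = −nFE° = −(2)(96485)(+0.92) = -177,532 J = -177.5 kJ.

-177.5 kJ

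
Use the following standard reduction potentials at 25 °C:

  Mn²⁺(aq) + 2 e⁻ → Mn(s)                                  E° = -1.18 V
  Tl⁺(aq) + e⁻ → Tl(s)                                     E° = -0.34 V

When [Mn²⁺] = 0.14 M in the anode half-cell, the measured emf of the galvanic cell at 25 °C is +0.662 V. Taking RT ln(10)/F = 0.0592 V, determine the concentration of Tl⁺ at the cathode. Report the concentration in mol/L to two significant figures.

Tl⁺/Tl is the cathode, Mn²⁺/Mn the anode: E°cell = +0.84 V, n = 2.
Overall reaction: 2 Tl⁺(aq) + Mn(s) → 2 Tl(s) + Mn²⁺(aq); Q = [Mn²⁺]^1/[Tl⁺]^2.
From E = E° − (0.0592/n) log Q: log Q = (E° − E)·n/0.0592 = (+0.84 − (+0.662))·2/0.0592 = 6.0135.
So 2·log[Tl⁺] = 1·log(0.14) − log Q = -0.8539 − (6.0135) = -6.8674; log[Tl⁺] = -6.8674 / 2 = -3.4337; [Tl⁺] = 10^(-3.4337) ≈ 0.00037 M.

0.00037 M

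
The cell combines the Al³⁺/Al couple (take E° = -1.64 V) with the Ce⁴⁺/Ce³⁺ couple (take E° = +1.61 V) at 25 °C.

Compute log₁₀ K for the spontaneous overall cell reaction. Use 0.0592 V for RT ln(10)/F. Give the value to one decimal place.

164.7

Cathode: Ce⁴⁺/Ce³⁺; anode: Al³⁺/Al. E°cell = +3.25 V, n = 3.
log K = nE°cell / 0.0592 = (3)(+3.25) / 0.0592 = 164.7.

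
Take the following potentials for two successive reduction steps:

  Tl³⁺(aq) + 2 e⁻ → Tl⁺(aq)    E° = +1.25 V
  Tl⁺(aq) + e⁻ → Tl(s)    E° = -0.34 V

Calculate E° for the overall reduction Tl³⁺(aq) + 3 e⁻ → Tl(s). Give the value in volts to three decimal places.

+0.720 V

Since ΔG° = −nFE° is additive over sequential reductions, n₃E°₃ = n₁E°₁ + n₂E°₂.
E°₃ = (2×+1.25 + 1×-0.34) / 3 = (+2.160) / 3 = +0.720 V.
E° values themselves are not directly additive — weighting by electron count is essential.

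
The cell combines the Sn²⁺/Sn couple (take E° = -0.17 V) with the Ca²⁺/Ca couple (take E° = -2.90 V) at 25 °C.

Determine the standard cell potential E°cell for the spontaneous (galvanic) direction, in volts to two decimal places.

The Sn²⁺/Sn couple has the higher reduction potential, so it is the cathode; Ca²⁺/Ca is oxidised at the anode.
E°cell = E°(cathode) − E°(anode) = (-0.17) − (-2.90) = +2.73 V.

+2.73 V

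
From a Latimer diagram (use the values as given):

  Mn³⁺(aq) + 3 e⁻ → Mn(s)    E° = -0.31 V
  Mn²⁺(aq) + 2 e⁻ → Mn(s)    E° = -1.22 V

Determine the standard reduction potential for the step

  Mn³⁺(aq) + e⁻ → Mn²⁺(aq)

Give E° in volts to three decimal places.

+1.510 V

Sequential free energies add, so n₃E°₃ = n₁E°₁ + n₂E°₂.
With n₃ = 3, and the known step contributing 2×(-1.22) V, the unknown satisfies 1·E° = 3×(-0.31) − 2×(-1.22) = +1.510.
E° = +1.510 / 1 = +1.510 V.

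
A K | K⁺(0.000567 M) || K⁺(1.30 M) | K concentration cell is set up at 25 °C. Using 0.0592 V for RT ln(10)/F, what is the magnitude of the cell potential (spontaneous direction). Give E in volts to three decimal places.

+0.199 V

For a concentration cell E°cell = 0. The 1.30 M side is the cathode (reduction is favoured where [K⁺] is higher).
With n = 1, E = −(0.0592/1) log([K⁺]ₐₙ/[K⁺]꜀ₐₜ) = −(0.0592/1) log(0.000567/1.3) = −(0.0592/1)(-3.360) = +0.199 V.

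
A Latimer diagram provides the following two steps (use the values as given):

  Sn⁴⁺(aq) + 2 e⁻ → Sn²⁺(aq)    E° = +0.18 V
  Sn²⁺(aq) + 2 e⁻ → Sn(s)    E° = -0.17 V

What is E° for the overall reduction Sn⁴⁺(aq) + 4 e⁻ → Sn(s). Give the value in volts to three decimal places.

+0.005 V

Since ΔG° = −nFE° is additive over sequential reductions, n₃E°₃ = n₁E°₁ + n₂E°₂.
E°₃ = (2×+0.18 + 2×-0.17) / 4 = (+0.020) / 4 = +0.005 V.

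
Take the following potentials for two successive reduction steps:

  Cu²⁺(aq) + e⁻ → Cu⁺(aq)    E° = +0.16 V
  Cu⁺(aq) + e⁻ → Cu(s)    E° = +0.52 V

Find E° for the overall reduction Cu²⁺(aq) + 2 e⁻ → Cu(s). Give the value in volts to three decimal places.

+0.340 V

Since ΔG° = −nFE° is additive over sequential reductions, n₃E°₃ = n₁E°₁ + n₂E°₂.
E°₃ = (1×+0.16 + 1×+0.52) / 2 = (+0.680) / 2 = +0.340 V.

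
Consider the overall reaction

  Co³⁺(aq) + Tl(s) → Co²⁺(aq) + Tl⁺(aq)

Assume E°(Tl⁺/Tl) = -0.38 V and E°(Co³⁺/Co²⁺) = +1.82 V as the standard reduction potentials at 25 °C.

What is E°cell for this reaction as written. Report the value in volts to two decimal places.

+2.20 V

The Co³⁺/Co²⁺ couple has the higher reduction potential, so it is the cathode; Tl⁺/Tl is oxidised at the anode.
E°cell = E°(cathode) − E°(anode) = (+1.82) − (-0.38) = +2.20 V.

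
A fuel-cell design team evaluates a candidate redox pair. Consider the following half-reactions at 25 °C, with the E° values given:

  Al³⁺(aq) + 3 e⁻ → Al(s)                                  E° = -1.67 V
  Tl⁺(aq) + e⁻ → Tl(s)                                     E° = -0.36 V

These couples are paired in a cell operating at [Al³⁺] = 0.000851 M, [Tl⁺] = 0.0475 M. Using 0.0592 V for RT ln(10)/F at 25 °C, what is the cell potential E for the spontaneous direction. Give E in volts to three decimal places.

Tl⁺/Tl is the cathode (higher E°), Al³⁺/Al the anode: E°cell = -0.36 − (-1.67) = +1.31 V, n = 3.
Overall: 3 Tl⁺(aq) + Al(s) → 3 Tl(s) + Al³⁺(aq)
Q = [Al³⁺] / ([Tl⁺]^3); log Q = 0.900.
E = E° − (0.0592/n) log Q = +1.31 − (0.0592/3)(0.900) = +1.292 V.

+1.292 V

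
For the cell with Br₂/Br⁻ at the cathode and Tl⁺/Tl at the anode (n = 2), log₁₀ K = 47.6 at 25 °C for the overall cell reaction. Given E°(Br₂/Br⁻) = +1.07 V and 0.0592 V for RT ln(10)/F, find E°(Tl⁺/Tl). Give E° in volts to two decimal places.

E°cell = (0.0592/n)·log K = (0.0592/2)(47.6) = +1.409 V.
Since Br₂/Br⁻ is the cathode and Tl⁺/Tl the anode, E°cell = E°(Br₂/Br⁻) − E°(Tl⁺/Tl).
So E°(Tl⁺/Tl) = E°(Br₂/Br⁻) − E°cell = (+1.07) − (+1.409) = -0.34 V.

-0.34 V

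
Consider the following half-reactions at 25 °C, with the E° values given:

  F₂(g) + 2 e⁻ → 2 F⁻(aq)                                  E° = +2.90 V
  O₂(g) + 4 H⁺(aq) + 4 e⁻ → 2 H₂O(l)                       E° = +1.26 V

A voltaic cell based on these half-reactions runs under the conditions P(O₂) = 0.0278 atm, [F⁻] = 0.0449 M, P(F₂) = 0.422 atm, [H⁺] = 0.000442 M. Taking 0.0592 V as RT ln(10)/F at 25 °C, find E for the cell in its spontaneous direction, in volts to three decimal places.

F₂/F⁻ is the cathode (higher E°), O₂/H₂O the anode: E°cell = +2.90 − (+1.26) = +1.64 V, n = 4.
Overall: 2 F₂(g) + 2 H₂O(l) → 4 F⁻(aq) + O₂(g) + 4 H⁺(aq)
Q = [F⁻]^4·P(O₂)·[H⁺]^4 / (P(F₂)^2); log Q = -19.616.
E = E° − (0.0592/n) log Q = +1.64 − (0.0592/4)(-19.616) = +1.930 V.

+1.930 V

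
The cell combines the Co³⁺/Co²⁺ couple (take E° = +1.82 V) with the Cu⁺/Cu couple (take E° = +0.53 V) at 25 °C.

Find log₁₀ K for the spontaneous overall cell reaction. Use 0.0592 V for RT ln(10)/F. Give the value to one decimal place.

Cathode: Co³⁺/Co²⁺; anode: Cu⁺/Cu. E°cell = +1.29 V, n = 1.
log K = nE°cell / 0.0592 = (1)(+1.29) / 0.0592 = 21.8.

21.8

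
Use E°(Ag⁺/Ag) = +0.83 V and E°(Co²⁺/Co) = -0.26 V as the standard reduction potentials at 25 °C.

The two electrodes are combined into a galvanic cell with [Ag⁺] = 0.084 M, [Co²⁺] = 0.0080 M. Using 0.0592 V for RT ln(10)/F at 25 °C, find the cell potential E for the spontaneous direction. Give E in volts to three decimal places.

+1.088 V

Ag⁺/Ag is the cathode (higher E°), Co²⁺/Co the anode: E°cell = +0.83 − (-0.26) = +1.09 V, n = 2.
Overall: 2 Ag⁺(aq) + Co(s) → 2 Ag(s) + Co²⁺(aq)
Q = [Co²⁺] / ([Ag⁺]^2); log Q = 0.055.
E = E° − (0.0592/n) log Q = +1.09 − (0.0592/2)(0.055) = +1.088 V.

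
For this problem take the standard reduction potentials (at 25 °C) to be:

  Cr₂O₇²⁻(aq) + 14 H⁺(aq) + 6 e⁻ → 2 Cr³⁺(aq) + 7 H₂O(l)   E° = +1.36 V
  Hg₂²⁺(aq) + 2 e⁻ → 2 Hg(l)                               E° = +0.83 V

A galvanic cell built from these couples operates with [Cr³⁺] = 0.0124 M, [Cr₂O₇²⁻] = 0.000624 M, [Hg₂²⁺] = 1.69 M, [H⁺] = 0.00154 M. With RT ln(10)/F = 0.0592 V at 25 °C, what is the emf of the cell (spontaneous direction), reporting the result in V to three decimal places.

+0.141 V

Cr₂O₇²⁻/Cr³⁺ is the cathode (higher E°), Hg₂²⁺/Hg the anode: E°cell = +1.36 − (+0.83) = +0.53 V, n = 6.
Overall: Cr₂O₇²⁻(aq) + 14 H⁺(aq) + 6 Hg(l) → 2 Cr³⁺(aq) + 7 H₂O(l) + 3 Hg₂²⁺(aq)
Q = [Cr³⁺]^2·[Hg₂²⁺]^3 / ([Cr₂O₇²⁻]·[H⁺]^14); log Q = 39.450.
E = E° − (0.0592/n) log Q = +0.53 − (0.0592/6)(39.450) = +0.141 V.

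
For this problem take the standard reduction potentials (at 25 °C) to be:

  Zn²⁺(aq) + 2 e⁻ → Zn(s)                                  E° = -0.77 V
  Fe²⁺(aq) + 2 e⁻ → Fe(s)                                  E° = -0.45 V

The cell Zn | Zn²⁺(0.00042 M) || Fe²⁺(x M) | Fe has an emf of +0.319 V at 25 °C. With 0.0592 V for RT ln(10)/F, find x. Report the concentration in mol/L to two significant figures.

0.00039 M

Fe²⁺/Fe is the cathode, Zn²⁺/Zn the anode: E°cell = +0.32 V, n = 2.
Overall reaction: Fe²⁺(aq) + Zn(s) → Fe(s) + Zn²⁺(aq); Q = [Zn²⁺]^1/[Fe²⁺]^1.
From E = E° − (0.0592/n) log Q: log Q = (E° − E)·n/0.0592 = (+0.32 − (+0.319))·2/0.0592 = 0.0338.
So 1·log[Fe²⁺] = 1·log(0.00042) − log Q = -3.3768 − (0.0338) = -3.4106; [Fe²⁺] = 10^(-3.4106) ≈ 0.00039 M.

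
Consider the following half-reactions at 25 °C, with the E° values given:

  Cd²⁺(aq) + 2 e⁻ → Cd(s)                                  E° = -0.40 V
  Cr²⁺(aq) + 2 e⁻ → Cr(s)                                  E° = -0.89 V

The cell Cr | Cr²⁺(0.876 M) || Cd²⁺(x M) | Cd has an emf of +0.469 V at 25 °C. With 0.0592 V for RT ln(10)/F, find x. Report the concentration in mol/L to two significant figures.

0.17 M

Cd²⁺/Cd is the cathode, Cr²⁺/Cr the anode: E°cell = +0.49 V, n = 2.
Overall reaction: Cd²⁺(aq) + Cr(s) → Cd(s) + Cr²⁺(aq); Q = [Cr²⁺]^1/[Cd²⁺]^1.
From E = E° − (0.0592/n) log Q: log Q = (E° − E)·n/0.0592 = (+0.49 − (+0.469))·2/0.0592 = 0.7095.
So 1·log[Cd²⁺] = 1·log(0.876) − log Q = -0.0575 − (0.7095) = -0.7670; [Cd²⁺] = 10^(-0.7670) ≈ 0.17 M.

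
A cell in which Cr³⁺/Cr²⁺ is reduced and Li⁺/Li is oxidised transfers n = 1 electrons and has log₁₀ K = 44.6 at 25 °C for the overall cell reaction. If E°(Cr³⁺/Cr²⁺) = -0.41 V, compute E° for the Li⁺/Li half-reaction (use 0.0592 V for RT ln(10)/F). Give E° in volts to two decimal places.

-3.05 V

E°cell = (0.0592/n)·log K = (0.0592/1)(44.6) = +2.640 V.
Since Cr³⁺/Cr²⁺ is the cathode and Li⁺/Li the anode, E°cell = E°(Cr³⁺/Cr²⁺) − E°(Li⁺/Li).
So E°(Li⁺/Li) = E°(Cr³⁺/Cr²⁺) − E°cell = (-0.41) − (+2.640) = -3.05 V.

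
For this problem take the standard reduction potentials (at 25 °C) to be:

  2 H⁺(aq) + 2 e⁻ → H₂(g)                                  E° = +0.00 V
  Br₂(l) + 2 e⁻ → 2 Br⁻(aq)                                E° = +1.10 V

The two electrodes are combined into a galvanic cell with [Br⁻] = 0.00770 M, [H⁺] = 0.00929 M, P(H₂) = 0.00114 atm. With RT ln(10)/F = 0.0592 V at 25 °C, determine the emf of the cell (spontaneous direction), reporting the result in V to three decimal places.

+1.258 V

Br₂/Br⁻ is the cathode (higher E°), H⁺/H₂ the anode: E°cell = +1.10 − (+0.00) = +1.10 V, n = 2.
Overall: Br₂(l) + H₂(g) → 2 Br⁻(aq) + 2 H⁺(aq)
Q = [Br⁻]^2·[H⁺]^2 / (P(H₂)); log Q = -5.348.
E = E° − (0.0592/n) log Q = +1.10 − (0.0592/2)(-5.348) = +1.258 V.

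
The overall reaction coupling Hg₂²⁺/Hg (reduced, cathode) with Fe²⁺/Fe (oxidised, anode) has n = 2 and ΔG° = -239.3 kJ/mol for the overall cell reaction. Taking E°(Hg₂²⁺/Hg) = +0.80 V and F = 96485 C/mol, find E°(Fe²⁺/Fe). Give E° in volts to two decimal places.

E°cell = −ΔG°/(nF) = −(-239.3×10³)/((2)(96485)) = +1.240 V.
Since Hg₂²⁺/Hg is the cathode and Fe²⁺/Fe the anode, E°cell = E°(Hg₂²⁺/Hg) − E°(Fe²⁺/Fe).
So E°(Fe²⁺/Fe) = E°(Hg₂²⁺/Hg) − E°cell = (+0.80) − (+1.240) = -0.44 V.

-0.44 V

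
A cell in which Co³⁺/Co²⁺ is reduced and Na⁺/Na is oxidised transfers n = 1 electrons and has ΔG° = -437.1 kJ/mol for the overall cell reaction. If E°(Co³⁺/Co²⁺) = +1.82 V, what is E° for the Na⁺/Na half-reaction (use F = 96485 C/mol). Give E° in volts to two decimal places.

-2.71 V

E°cell = −ΔG°/(nF) = −(-437.1×10³)/((1)(96485)) = +4.530 V.
Since Co³⁺/Co²⁺ is the cathode and Na⁺/Na the anode, E°cell = E°(Co³⁺/Co²⁺) − E°(Na⁺/Na).
So E°(Na⁺/Na) = E°(Co³⁺/Co²⁺) − E°cell = (+1.82) − (+4.530) = -2.71 V.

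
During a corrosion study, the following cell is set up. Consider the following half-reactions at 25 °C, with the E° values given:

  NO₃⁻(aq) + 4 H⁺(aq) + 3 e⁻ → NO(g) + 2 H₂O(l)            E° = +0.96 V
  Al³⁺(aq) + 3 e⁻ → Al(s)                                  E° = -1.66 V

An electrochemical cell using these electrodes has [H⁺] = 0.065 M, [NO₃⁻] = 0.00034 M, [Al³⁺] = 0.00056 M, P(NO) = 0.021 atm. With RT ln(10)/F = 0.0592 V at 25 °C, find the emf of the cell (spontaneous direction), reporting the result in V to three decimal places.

NO₃⁻/NO is the cathode (higher E°), Al³⁺/Al the anode: E°cell = +0.96 − (-1.66) = +2.62 V, n = 3.
Overall: NO₃⁻(aq) + 4 H⁺(aq) + Al(s) → NO(g) + 2 H₂O(l) + Al³⁺(aq)
Q = P(NO)·[Al³⁺] / ([NO₃⁻]·[H⁺]^4); log Q = 3.287.
E = E° − (0.0592/n) log Q = +2.62 − (0.0592/3)(3.287) = +2.555 V.

+2.555 V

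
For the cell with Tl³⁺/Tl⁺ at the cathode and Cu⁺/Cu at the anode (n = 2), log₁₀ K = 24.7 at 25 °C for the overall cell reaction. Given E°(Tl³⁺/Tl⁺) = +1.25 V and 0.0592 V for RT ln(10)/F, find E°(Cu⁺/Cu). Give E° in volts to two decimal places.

E°cell = (0.0592/n)·log K = (0.0592/2)(24.7) = +0.731 V.
Since Tl³⁺/Tl⁺ is the cathode and Cu⁺/Cu the anode, E°cell = E°(Tl³⁺/Tl⁺) − E°(Cu⁺/Cu).
So E°(Cu⁺/Cu) = E°(Tl³⁺/Tl⁺) − E°cell = (+1.25) − (+0.731) = +0.52 V.

+0.52 V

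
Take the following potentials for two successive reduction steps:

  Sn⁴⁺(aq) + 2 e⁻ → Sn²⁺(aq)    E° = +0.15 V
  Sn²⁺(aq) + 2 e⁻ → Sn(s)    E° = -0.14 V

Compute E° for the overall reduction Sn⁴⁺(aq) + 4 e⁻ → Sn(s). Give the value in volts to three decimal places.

Adding the free-energy changes (−nFE°) of the two steps gives −n₃FE°₃ = −n₁FE°₁ − n₂FE°₂.
E°₃ = (2×+0.15 + 2×-0.14) / 4 = (+0.020) / 4 = +0.005 V.

+0.005 V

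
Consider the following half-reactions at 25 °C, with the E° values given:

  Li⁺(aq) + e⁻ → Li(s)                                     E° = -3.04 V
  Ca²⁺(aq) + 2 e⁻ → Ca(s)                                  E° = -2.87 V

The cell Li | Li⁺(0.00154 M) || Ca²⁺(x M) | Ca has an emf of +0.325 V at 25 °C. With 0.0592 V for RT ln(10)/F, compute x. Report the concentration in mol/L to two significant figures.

Ca²⁺/Ca is the cathode, Li⁺/Li the anode: E°cell = +0.17 V, n = 2.
Overall reaction: Ca²⁺(aq) + 2 Li(s) → Ca(s) + 2 Li⁺(aq); Q = [Li⁺]^2/[Ca²⁺]^1.
From E = E° − (0.0592/n) log Q: log Q = (E° − E)·n/0.0592 = (+0.17 − (+0.325))·2/0.0592 = -5.2365.
So 1·log[Ca²⁺] = 2·log(0.00154) − log Q = -5.6250 − (-5.2365) = -0.3885; [Ca²⁺] = 10^(-0.3885) ≈ 0.41 M.

0.41 M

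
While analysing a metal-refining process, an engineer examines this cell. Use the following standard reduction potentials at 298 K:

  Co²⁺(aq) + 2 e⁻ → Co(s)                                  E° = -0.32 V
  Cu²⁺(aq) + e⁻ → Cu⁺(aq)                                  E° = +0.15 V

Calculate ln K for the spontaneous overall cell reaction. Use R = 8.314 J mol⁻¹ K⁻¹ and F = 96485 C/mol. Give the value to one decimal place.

36.6

Cathode: Cu²⁺/Cu⁺; anode: Co²⁺/Co. E°cell = (+0.15) − (-0.32) = +0.47 V, with n = 2.
ΔG° = −nFE° = −RT ln K, so ln K = nFE°/(RT) = (2)(96485)(+0.47) / ((8.314)(298)) = 36.607.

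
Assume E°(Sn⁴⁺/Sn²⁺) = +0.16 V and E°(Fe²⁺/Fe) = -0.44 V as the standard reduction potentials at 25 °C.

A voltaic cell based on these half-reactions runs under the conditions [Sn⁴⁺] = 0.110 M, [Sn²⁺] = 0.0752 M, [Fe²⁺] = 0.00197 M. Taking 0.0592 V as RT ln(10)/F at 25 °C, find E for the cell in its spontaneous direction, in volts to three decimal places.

+0.685 V

Sn⁴⁺/Sn²⁺ is the cathode (higher E°), Fe²⁺/Fe the anode: E°cell = +0.16 − (-0.44) = +0.60 V, n = 2.
Overall: Sn⁴⁺(aq) + Fe(s) → Sn²⁺(aq) + Fe²⁺(aq)
Q = [Sn²⁺]·[Fe²⁺] / ([Sn⁴⁺]); log Q = -2.871.
E = E° − (0.0592/n) log Q = +0.60 − (0.0592/2)(-2.871) = +0.685 V.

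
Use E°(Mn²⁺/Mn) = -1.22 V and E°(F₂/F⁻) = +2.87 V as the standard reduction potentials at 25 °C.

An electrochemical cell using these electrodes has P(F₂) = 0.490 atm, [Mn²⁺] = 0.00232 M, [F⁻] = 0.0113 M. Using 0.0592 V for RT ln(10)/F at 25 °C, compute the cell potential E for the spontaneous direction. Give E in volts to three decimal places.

F₂/F⁻ is the cathode (higher E°), Mn²⁺/Mn the anode: E°cell = +2.87 − (-1.22) = +4.09 V, n = 2.
Overall: F₂(g) + Mn(s) → 2 F⁻(aq) + Mn²⁺(aq)
Q = [F⁻]^2·[Mn²⁺] / (P(F₂)); log Q = -6.219.
E = E° − (0.0592/n) log Q = +4.09 − (0.0592/2)(-6.219) = +4.274 V.

+4.274 V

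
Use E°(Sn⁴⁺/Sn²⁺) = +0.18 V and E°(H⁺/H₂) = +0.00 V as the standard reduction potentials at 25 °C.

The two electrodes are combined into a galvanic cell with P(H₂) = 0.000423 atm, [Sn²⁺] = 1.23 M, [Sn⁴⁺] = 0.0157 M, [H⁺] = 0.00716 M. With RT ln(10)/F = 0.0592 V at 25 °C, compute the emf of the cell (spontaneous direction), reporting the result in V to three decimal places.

+0.151 V

Sn⁴⁺/Sn²⁺ is the cathode (higher E°), H⁺/H₂ the anode: E°cell = +0.18 − (+0.00) = +0.18 V, n = 2.
Overall: Sn⁴⁺(aq) + H₂(g) → Sn²⁺(aq) + 2 H⁺(aq)
Q = [Sn²⁺]·[H⁺]^2 / ([Sn⁴⁺]·P(H₂)); log Q = 0.977.
E = E° − (0.0592/n) log Q = +0.18 − (0.0592/2)(0.977) = +0.151 V.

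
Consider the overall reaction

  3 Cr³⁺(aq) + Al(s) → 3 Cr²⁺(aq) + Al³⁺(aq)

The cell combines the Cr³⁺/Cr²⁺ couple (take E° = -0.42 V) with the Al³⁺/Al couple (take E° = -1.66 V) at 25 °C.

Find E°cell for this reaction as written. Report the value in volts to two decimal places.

+1.24 V

The Cr³⁺/Cr²⁺ couple has the higher reduction potential, so it is the cathode; Al³⁺/Al is oxidised at the anode.
E°cell = E°(cathode) − E°(anode) = (-0.42) − (-1.66) = +1.24 V.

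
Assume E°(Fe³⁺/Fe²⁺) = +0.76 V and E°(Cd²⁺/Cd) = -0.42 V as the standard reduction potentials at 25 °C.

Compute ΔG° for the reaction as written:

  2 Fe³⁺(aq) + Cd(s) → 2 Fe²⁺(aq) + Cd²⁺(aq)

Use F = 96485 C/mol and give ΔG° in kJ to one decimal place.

As written, Fe³⁺/Fe²⁺ is reduced (cathode) and Cd²⁺/Cd is oxidised (anode), so E°cell = (+0.76) − (-0.42) = +1.18 V.
Balancing electrons gives n = 2.
ΔG° = −nFE° = −(2)(96485)(+1.18) = -227,705 J = -227.7 kJ.

-227.7 kJ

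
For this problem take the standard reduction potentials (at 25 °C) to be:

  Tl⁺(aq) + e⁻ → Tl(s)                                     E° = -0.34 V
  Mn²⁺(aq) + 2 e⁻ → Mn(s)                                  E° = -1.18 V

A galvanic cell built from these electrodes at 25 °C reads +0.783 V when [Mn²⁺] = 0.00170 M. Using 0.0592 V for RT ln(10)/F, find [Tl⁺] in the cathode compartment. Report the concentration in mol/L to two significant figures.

0.0045 M

Tl⁺/Tl is the cathode, Mn²⁺/Mn the anode: E°cell = +0.84 V, n = 2.
Overall reaction: 2 Tl⁺(aq) + Mn(s) → 2 Tl(s) + Mn²⁺(aq); Q = [Mn²⁺]^1/[Tl⁺]^2.
From E = E° − (0.0592/n) log Q: log Q = (E° − E)·n/0.0592 = (+0.84 − (+0.783))·2/0.0592 = 1.9257.
So 2·log[Tl⁺] = 1·log(0.0017) − log Q = -2.7696 − (1.9257) = -4.6953; log[Tl⁺] = -4.6953 / 2 = -2.3476; [Tl⁺] = 10^(-2.3476) ≈ 0.0045 M.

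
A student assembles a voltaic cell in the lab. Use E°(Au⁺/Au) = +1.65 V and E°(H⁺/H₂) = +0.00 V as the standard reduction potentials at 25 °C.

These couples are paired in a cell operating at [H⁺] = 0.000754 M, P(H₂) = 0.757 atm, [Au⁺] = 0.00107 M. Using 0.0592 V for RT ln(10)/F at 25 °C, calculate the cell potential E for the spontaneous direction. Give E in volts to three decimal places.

+1.655 V

Au⁺/Au is the cathode (higher E°), H⁺/H₂ the anode: E°cell = +1.65 − (+0.00) = +1.65 V, n = 2.
Overall: 2 Au⁺(aq) + H₂(g) → 2 Au(s) + 2 H⁺(aq)
Q = [H⁺]^2 / ([Au⁺]^2·P(H₂)); log Q = -0.183.
E = E° − (0.0592/n) log Q = +1.65 − (0.0592/2)(-0.183) = +1.655 V.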